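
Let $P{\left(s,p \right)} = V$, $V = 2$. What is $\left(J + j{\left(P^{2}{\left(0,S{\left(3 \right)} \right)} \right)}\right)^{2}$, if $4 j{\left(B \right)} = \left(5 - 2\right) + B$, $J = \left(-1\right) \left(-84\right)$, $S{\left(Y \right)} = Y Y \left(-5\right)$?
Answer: $\frac{117649}{16} \approx 7353.1$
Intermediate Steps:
$S{\left(Y \right)} = - 5 Y^{2}$ ($S{\left(Y \right)} = Y^{2} \left(-5\right) = - 5 Y^{2}$)
$P{\left(s,p \right)} = 2$
$J = 84$
$j{\left(B \right)} = \frac{3}{4} + \frac{B}{4}$ ($j{\left(B \right)} = \frac{\left(5 - 2\right) + B}{4} = \frac{3 + B}{4} = \frac{3}{4} + \frac{B}{4}$)
$\left(J + j{\left(P^{2}{\left(0,S{\left(3 \right)} \right)} \right)}\right)^{2} = \left(84 + \left(\frac{3}{4} + \frac{2^{2}}{4}\right)\right)^{2} = \left(84 + \left(\frac{3}{4} + \frac{1}{4} \cdot 4\right)\right)^{2} = \left(84 + \left(\frac{3}{4} + 1\right)\right)^{2} = \left(84 + \frac{7}{4}\right)^{2} = \left(\frac{343}{4}\right)^{2} = \frac{117649}{16}$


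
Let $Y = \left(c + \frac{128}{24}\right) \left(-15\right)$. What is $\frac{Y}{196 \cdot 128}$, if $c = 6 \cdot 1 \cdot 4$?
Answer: $- \frac{55}{3136} \approx -0.017538$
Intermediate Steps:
$c = 24$ ($c = 6 \cdot 4 = 24$)
$Y = -440$ ($Y = \left(24 + \frac{128}{24}\right) \left(-15\right) = \left(24 + 128 \cdot \frac{1}{24}\right) \left(-15\right) = \left(24 + \frac{16}{3}\right) \left(-15\right) = \frac{88}{3} \left(-15\right) = -440$)
$\frac{Y}{196 \cdot 128} = - \frac{440}{196 \cdot 128} = - \frac{440}{25088} = \left(-440\right) \frac{1}{25088} = - \frac{55}{3136}$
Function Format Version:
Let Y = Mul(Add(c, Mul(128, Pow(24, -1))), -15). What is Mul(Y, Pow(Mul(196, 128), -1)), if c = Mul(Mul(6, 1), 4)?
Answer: Rational(-55, 3136) ≈ -0.017538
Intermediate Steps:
c = 24 (c = Mul(6, 4) = 24)
Y = -440 (Y = Mul(Add(24, Mul(128, Pow(24, -1))), -15) = Mul(Add(24, Mul(128, Rational(1, 24))), -15) = Mul(Add(24, Rational(16, 3)), -15) = Mul(Rational(88, 3), -15) = -440)
Mul(Y, Pow(Mul(196, 128), -1)) = Mul(-440, Pow(Mul(196, 128), -1)) = Mul(-440, Pow(25088, -1)) = Mul(-440, Rational(1, 25088)) = Rational(-55, 3136)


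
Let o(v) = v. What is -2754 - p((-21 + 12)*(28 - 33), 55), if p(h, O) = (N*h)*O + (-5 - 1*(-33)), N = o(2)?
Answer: -7732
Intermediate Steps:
N = 2
p(h, O) = 28 + 2*O*h (p(h, O) = (2*h)*O + (-5 - 1*(-33)) = 2*O*h + (-5 + 33) = 2*O*h + 28 = 28 + 2*O*h)
-2754 - p((-21 + 12)*(28 - 33), 55) = -2754 - (28 + 2*55*((-21 + 12)*(28 - 33))) = -2754 - (28 + 2*55*(-9*(-5))) = -2754 - (28 + 2*55*45) = -2754 - (28 + 4950) = -2754 - 1*4978 = -2754 - 4978 = -7732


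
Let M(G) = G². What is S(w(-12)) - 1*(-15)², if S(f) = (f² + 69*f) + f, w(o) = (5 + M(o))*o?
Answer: 3071559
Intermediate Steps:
w(o) = o*(5 + o²) (w(o) = (5 + o²)*o = o*(5 + o²))
S(f) = f² + 70*f
S(w(-12)) - 1*(-15)² = (-12*(5 + (-12)²))*(70 - 12*(5 + (-12)²)) - 1*(-15)² = (-12*(5 + 144))*(70 - 12*(5 + 144)) - 1*225 = (-12*149)*(70 - 12*149) - 225 = -1788*(70 - 1788) - 225 = -1788*(-1718) - 225 = 3071784 - 225 = 3071559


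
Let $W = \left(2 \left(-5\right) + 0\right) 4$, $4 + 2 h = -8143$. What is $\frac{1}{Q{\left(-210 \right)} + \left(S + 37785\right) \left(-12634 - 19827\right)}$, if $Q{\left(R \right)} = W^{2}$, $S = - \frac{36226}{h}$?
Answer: $- \frac{8147}{9994951125267} \approx -8.1511 \cdot 10^{-10}$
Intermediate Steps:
$h = - \frac{8147}{2}$ ($h = -2 + \frac{1}{2} \left(-8143\right) = -2 - \frac{8143}{2} = - \frac{8147}{2} \approx -4073.5$)
$S = \frac{72452}{8147}$ ($S = - \frac{36226}{- \frac{8147}{2}} = \left(-36226\right) \left(- \frac{2}{8147}\right) = \frac{72452}{8147} \approx 8.8931$)
$W = -40$ ($W = \left(-10 + 0\right) 4 = \left(-10\right) 4 = -40$)
$Q{\left(R \right)} = 1600$ ($Q{\left(R \right)} = \left(-40\right)^{2} = 1600$)
$\frac{1}{Q{\left(-210 \right)} + \left(S + 37785\right) \left(-12634 - 19827\right)} = \frac{1}{1600 + \left(\frac{72452}{8147} + 37785\right) \left(-12634 - 19827\right)} = \frac{1}{1600 + \frac{307906847}{8147} \left(-32461\right)} = \frac{1}{1600 - \frac{9994964160467}{8147}} = \frac{1}{- \frac{9994951125267}{8147}} = - \frac{8147}{9994951125267}$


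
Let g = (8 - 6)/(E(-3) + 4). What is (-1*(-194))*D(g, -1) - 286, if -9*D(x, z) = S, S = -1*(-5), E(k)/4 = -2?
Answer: -3544/9 ≈ -393.78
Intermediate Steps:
E(k) = -8 (E(k) = 4*(-2) = -8)
S = 5
g = -½ (g = (8 - 6)/(-8 + 4) = 2/(-4) = 2*(-¼) = -½ ≈ -0.50000)
D(x, z) = -5/9 (D(x, z) = -⅑*5 = -5/9)
(-1*(-194))*D(g, -1) - 286 = -1*(-194)*(-5/9) - 286 = 194*(-5/9) - 286 = -970/9 - 286 = -3544/9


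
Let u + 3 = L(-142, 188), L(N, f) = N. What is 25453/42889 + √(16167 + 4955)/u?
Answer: 25453/42889 - √21122/145 ≈ -0.40884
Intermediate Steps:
u = -145 (u = -3 - 142 = -145)
25453/42889 + √(16167 + 4955)/u = 25453/42889 + √(16167 + 4955)/(-145) = 25453*(1/42889) + √21122*(-1/145) = 25453/42889 - √21122/145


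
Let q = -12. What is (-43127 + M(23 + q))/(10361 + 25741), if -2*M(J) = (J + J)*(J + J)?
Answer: -43369/36102 ≈ -1.2013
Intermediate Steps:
M(J) = -2*J**2 (M(J) = -(J + J)*(J + J)/2 = -2*J*2*J/2 = -2*J**2)
(-43127 + M(23 + q))/(10361 + 25741) = (-43127 - 2*(23 - 12)**2)/(10361 + 25741) = (-43127 - 2*11**2)/36102 = (-43127 - 2*121)*(1/36102) = (-43127 - 242)*(1/36102) = -43369*1/36102 = -43369/36102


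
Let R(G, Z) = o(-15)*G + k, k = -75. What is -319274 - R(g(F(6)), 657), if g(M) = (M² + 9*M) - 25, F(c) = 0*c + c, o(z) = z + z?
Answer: -317249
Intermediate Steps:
o(z) = 2*z
F(c) = c (F(c) = 0 + c = c)
g(M) = -25 + M² + 9*M
R(G, Z) = -75 - 30*G (R(G, Z) = (2*(-15))*G - 75 = -30*G - 75 = -75 - 30*G)
-319274 - R(g(F(6)), 657) = -319274 - (-75 - 30*(-25 + 6² + 9*6)) = -319274 - (-75 - 30*(-25 + 36 + 54)) = -319274 - (-75 - 30*65) = -319274 - (-75 - 1950) = -319274 - 1*(-2025) = -319274 + 2025 = -317249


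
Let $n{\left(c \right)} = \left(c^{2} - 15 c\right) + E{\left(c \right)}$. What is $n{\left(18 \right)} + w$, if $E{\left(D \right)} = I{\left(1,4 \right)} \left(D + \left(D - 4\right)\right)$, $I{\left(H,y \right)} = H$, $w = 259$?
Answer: $345$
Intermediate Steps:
$E{\left(D \right)} = -4 + 2 D$ ($E{\left(D \right)} = 1 \left(D + \left(D - 4\right)\right) = 1 \left(D + \left(-4 + D\right)\right) = 1 \left(-4 + 2 D\right) = -4 + 2 D$)
$n{\left(c \right)} = -4 + c^{2} - 13 c$ ($n{\left(c \right)} = \left(c^{2} - 15 c\right) + \left(-4 + 2 c\right) = -4 + c^{2} - 13 c$)
$n{\left(18 \right)} + w = \left(-4 + 18^{2} - 234\right) + 259 = \left(-4 + 324 - 234\right) + 259 = 86 + 259 = 345$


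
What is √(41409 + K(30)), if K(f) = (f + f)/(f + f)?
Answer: √41410 ≈ 203.49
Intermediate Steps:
K(f) = 1 (K(f) = (2*f)/((2*f)) = (2*f)*(1/(2*f)) = 1)
√(41409 + K(30)) = √(41409 + 1) = √41410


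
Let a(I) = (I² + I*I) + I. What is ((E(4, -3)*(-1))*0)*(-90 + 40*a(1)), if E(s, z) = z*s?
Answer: 0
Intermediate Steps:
E(s, z) = s*z
a(I) = I + 2*I² (a(I) = (I² + I²) + I = 2*I² + I = I + 2*I²)
((E(4, -3)*(-1))*0)*(-90 + 40*a(1)) = (((4*(-3))*(-1))*0)*(-90 + 40*(1*(1 + 2*1))) = (-12*(-1)*0)*(-90 + 40*(1*(1 + 2))) = (12*0)*(-90 + 40*(1*3)) = 0*(-90 + 40*3) = 0*(-90 + 120) = 0*30 = 0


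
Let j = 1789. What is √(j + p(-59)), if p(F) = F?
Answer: √1730 ≈ 41.593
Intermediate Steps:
√(j + p(-59)) = √(1789 - 59) = √1730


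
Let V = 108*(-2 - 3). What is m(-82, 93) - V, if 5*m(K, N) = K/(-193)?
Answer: 521182/965 ≈ 540.08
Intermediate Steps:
m(K, N) = -K/965 (m(K, N) = (K/(-193))/5 = (K*(-1/193))/5 = (-K/193)/5 = -K/965)
V = -540 (V = 108*(-5) = -540)
m(-82, 93) - V = -1/965*(-82) - 1*(-540) = 82/965 + 540 = 521182/965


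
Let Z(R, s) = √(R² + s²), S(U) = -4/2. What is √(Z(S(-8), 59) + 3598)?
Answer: √(3598 + √3485) ≈ 60.473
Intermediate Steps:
S(U) = -2 (S(U) = -4/2 = -1*2 = -2)
√(Z(S(-8), 59) + 3598) = √(√((-2)² + 59²) + 3598) = √(√(4 + 3481) + 3598) = √(√3485 + 3598) = √(3598 + √3485)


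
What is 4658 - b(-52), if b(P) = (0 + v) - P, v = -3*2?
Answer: 4612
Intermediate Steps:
v = -6
b(P) = -6 - P (b(P) = (0 - 6) - P = -6 - P)
4658 - b(-52) = 4658 - (-6 - 1*(-52)) = 4658 - (-6 + 52) = 4658 - 1*46 = 4658 - 46 = 4612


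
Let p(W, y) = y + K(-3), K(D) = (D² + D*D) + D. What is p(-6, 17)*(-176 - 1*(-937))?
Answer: 24352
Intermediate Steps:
K(D) = D + 2*D² (K(D) = (D² + D²) + D = 2*D² + D = D + 2*D²)
p(W, y) = 15 + y (p(W, y) = y - 3*(1 + 2*(-3)) = y - 3*(1 - 6) = y - 3*(-5) = y + 15 = 15 + y)
p(-6, 17)*(-176 - 1*(-937)) = (15 + 17)*(-176 - 1*(-937)) = 32*(-176 + 937) = 32*761 = 24352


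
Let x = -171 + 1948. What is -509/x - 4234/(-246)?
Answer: 3699302/218571 ≈ 16.925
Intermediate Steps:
x = 1777
-509/x - 4234/(-246) = -509/1777 - 4234/(-246) = -509*1/1777 - 4234*(-1/246) = -509/1777 + 2117/123 = 3699302/218571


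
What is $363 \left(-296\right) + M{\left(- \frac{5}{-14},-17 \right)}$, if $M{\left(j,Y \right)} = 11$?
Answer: $-107437$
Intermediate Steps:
$363 \left(-296\right) + M{\left(- \frac{5}{-14},-17 \right)} = 363 \left(-296\right) + 11 = -107448 + 11 = -107437$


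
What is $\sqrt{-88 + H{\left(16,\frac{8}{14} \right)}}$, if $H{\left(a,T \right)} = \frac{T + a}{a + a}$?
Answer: $\frac{i \sqrt{68586}}{28} \approx 9.3532 i$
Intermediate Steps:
$H{\left(a,T \right)} = \frac{T + a}{2 a}$
$\sqrt{-88 + H{\left(16,\frac{8}{14} \right)}} = \sqrt{-88 + \frac{\frac{8}{14} + 16}{2 \cdot 16}} = \sqrt{-88 + \frac{1}{2} \cdot \frac{1}{16} \left(8 \cdot \frac{1}{14} + 16\right)} = \sqrt{-88 + \frac{1}{2} \cdot \frac{1}{16} \left(\frac{4}{7} + 16\right)} = \sqrt{-88 + \frac{1}{2} \cdot \frac{1}{16} \cdot \frac{116}{7}} = \sqrt{-88 + \frac{29}{56}} = \sqrt{- \frac{4899}{56}} = \frac{i \sqrt{68586}}{28}$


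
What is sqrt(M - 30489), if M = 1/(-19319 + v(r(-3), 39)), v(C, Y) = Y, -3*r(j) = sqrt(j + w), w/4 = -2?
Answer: I*sqrt(708332644805)/4820 ≈ 174.61*I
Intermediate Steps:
w = -8 (w = 4*(-2) = -8)
r(j) = -sqrt(-8 + j)/3 (r(j) = -sqrt(j - 8)/3 = -sqrt(-8 + j)/3)
M = -1/19280 (M = 1/(-19319 + 39) = 1/(-19280) = -1/19280 ≈ -5.1867e-5)
sqrt(M - 30489) = sqrt(-1/19280 - 30489) = sqrt(-587827921/19280) = I*sqrt(708332644805)/4820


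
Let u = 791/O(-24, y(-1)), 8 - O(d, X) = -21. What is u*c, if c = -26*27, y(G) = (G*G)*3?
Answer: -555282/29 ≈ -19148.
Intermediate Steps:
y(G) = 3*G² (y(G) = G²*3 = 3*G²)
O(d, X) = 29 (O(d, X) = 8 - 1*(-21) = 8 + 21 = 29)
c = -702
u = 791/29 ≈ 27.276
u*c = (791/29)*(-702) = -555282/29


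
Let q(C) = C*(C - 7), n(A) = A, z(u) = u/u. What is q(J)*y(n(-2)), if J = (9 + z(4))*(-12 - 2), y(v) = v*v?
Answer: 82320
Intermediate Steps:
z(u) = 1
y(v) = v²
J = -140 (J = (9 + 1)*(-12 - 2) = 10*(-14) = -140)
q(C) = C*(-7 + C)
q(J)*y(n(-2)) = -140*(-7 - 140)*(-2)² = -140*(-147)*4 = 20580*4 = 82320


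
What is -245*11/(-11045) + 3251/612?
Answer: 7511327/1351908 ≈ 5.5561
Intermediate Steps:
-245*11/(-11045) + 3251/612 = -2695*(-1/11045) + 3251*(1/612) = 539/2209 + 3251/612 = 7511327/1351908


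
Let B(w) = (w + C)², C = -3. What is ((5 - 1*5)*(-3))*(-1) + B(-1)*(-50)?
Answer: -800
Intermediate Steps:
B(w) = (-3 + w)² (B(w) = (w - 3)² = (-3 + w)²)
((5 - 1*5)*(-3))*(-1) + B(-1)*(-50) = ((5 - 1*5)*(-3))*(-1) + (-3 - 1)²*(-50) = ((5 - 5)*(-3))*(-1) + (-4)²*(-50) = (0*(-3))*(-1) + 16*(-50) = 0*(-1) - 800 = 0 - 800 = -800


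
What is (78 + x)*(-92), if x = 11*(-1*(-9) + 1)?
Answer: -17296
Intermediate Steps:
x = 110 (x = 11*(9 + 1) = 11*10 = 110)
(78 + x)*(-92) = (78 + 110)*(-92) = 188*(-92) = -17296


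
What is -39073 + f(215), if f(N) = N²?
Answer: 7152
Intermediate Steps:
-39073 + f(215) = -39073 + 215² = -39073 + 46225 = 7152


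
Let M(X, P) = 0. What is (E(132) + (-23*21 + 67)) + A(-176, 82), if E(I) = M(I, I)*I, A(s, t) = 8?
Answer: -408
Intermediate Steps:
E(I) = 0 (E(I) = 0*I = 0)
(E(132) + (-23*21 + 67)) + A(-176, 82) = (0 + (-23*21 + 67)) + 8 = (0 + (-483 + 67)) + 8 = (0 - 416) + 8 = -416 + 8 = -408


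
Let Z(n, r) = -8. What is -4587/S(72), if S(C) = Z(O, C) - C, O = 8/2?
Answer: 4587/80 ≈ 57.338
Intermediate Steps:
O = 4 (O = 8*(1/2) = 4)
S(C) = -8 - C
-4587/S(72) = -4587/(-8 - 1*72) = -4587/(-8 - 72) = -4587/(-80) = -4587*(-1/80) = 4587/80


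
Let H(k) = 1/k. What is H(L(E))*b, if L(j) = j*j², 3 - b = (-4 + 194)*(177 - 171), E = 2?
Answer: -1137/8 ≈ -142.13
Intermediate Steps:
b = -1137 (b = 3 - (-4 + 194)*(177 - 171) = 3 - 190*6 = 3 - 1*1140 = 3 - 1140 = -1137)
L(j) = j³
H(L(E))*b = -1137/2³ = -1137/8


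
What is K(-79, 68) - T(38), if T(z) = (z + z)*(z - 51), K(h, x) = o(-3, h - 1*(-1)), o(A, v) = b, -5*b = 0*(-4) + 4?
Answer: 4936/5 ≈ 987.20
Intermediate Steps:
b = -⅘ (b = -(0*(-4) + 4)/5 = -(0 + 4)/5 = -⅕*4 = -⅘ ≈ -0.80000)
o(A, v) = -⅘
K(h, x) = -⅘
T(z) = 2*z*(-51 + z) (T(z) = (2*z)*(-51 + z) = 2*z*(-51 + z))
K(-79, 68) - T(38) = -⅘ - 2*38*(-51 + 38) = -⅘ - 2*38*(-13) = -⅘ - 1*(-988) = -⅘ + 988 = 4936/5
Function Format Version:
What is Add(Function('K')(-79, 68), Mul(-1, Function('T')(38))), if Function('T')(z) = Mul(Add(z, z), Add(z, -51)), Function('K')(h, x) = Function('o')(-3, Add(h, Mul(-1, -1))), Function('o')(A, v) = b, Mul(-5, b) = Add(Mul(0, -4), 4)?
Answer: Rational(4936, 5) ≈ 987.20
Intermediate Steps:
b = Rational(-4, 5) (b = Mul(Rational(-1, 5), Add(Mul(0, -4), 4)) = Mul(Rational(-1, 5), Add(0, 4)) = Mul(Rational(-1, 5), 4) = Rational(-4, 5) ≈ -0.80000)
Function('o')(A, v) = Rational(-4, 5)
Function('K')(h, x) = Rational(-4, 5)
Function('T')(z) = Mul(2, z, Add(-51, z)) (Function('T')(z) = Mul(Mul(2, z), Add(-51, z)) = Mul(2, z, Add(-51, z)))
Add(Function('K')(-79, 68), Mul(-1, Function('T')(38))) = Add(Rational(-4, 5), Mul(-1, Mul(2, 38, Add(-51, 38)))) = Add(Rational(-4, 5), Mul(-1, Mul(2, 38, -13))) = Add(Rational(-4, 5), Mul(-1, -988)) = Add(Rational(-4, 5), 988) = Rational(4936, 5)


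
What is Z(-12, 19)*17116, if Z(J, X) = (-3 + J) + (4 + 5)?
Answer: -102696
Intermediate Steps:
Z(J, X) = 6 + J (Z(J, X) = (-3 + J) + 9 = 6 + J)
Z(-12, 19)*17116 = (6 - 12)*17116 = -6*17116 = -102696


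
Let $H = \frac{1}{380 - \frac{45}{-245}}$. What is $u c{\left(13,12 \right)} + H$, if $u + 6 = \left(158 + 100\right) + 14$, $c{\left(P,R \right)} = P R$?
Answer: $\frac{773029033}{18629} \approx 41496.0$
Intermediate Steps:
$H = \frac{49}{18629}$ ($H = \frac{1}{380 - - \frac{9}{49}} = \frac{1}{380 + \frac{9}{49}} = \frac{1}{\frac{18629}{49}} = \frac{49}{18629} \approx 0.0026303$)
$u = 266$ ($u = -6 + \left(\left(158 + 100\right) + 14\right) = -6 + \left(258 + 14\right) = -6 + 272 = 266$)
$u c{\left(13,12 \right)} + H = 266 \cdot 13 \cdot 12 + \frac{49}{18629} = 266 \cdot 156 + \frac{49}{18629} = 41496 + \frac{49}{18629} = \frac{773029033}{18629}$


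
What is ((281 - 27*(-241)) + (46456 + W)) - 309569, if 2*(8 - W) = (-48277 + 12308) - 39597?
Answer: -218534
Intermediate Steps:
W = 37791 (W = 8 - ((-48277 + 12308) - 39597)/2 = 8 - (-35969 - 39597)/2 = 8 - ½*(-75566) = 8 + 37783 = 37791)
((281 - 27*(-241)) + (46456 + W)) - 309569 = ((281 - 27*(-241)) + (46456 + 37791)) - 309569 = ((281 + 6507) + 84247) - 309569 = (6788 + 84247) - 309569 = 91035 - 309569 = -218534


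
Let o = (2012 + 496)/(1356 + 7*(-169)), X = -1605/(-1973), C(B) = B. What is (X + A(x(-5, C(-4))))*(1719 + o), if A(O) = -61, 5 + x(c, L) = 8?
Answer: -35611931460/341329 ≈ -1.0433e+5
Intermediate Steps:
x(c, L) = 3 (x(c, L) = -5 + 8 = 3)
X = 1605/1973 (X = -1605*(-1/1973) = 1605/1973 ≈ 0.81348)
o = 2508/173 (o = 2508/(1356 - 1183) = 2508/173 ≈ 14.497)
(X + A(x(-5, C(-4))))*(1719 + o) = (1605/1973 - 61)*(1719 + 2508/173) = -118748/1973*299895/173 = -35611931460/341329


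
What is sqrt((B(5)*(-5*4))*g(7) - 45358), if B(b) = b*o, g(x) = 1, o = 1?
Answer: I*sqrt(45458) ≈ 213.21*I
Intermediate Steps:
B(b) = b (B(b) = b*1 = b)
sqrt((B(5)*(-5*4))*g(7) - 45358) = sqrt((5*(-5*4))*1 - 45358) = sqrt((5*(-20))*1 - 45358) = sqrt(-100*1 - 45358) = sqrt(-100 - 45358) = sqrt(-45458) = I*sqrt(45458)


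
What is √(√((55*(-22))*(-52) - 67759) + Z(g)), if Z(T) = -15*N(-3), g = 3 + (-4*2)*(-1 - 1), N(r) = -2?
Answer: √(30 + I*√4839) ≈ 7.2717 + 4.7831*I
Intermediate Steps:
g = 19 (g = 3 - 8*(-2) = 3 + 16 = 19)
Z(T) = 30 (Z(T) = -15*(-2) = 30)
√(√((55*(-22))*(-52) - 67759) + Z(g)) = √(√((55*(-22))*(-52) - 67759) + 30) = √(√(-1210*(-52) - 67759) + 30) = √(√(62920 - 67759) + 30) = √(√(-4839) + 30) = √(I*√4839 + 30) = √(30 + I*√4839)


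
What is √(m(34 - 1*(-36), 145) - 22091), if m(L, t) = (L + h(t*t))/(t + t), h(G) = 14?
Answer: 19*I*√1286585/145 ≈ 148.63*I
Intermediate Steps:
m(L, t) = (14 + L)/(2*t) (m(L, t) = (L + 14)/(t + t) = (14 + L)/((2*t)) = (14 + L)*(1/(2*t)) = (14 + L)/(2*t))
√(m(34 - 1*(-36), 145) - 22091) = √((½)*(14 + (34 - 1*(-36)))/145 - 22091) = √((½)*(1/145)*(14 + (34 + 36)) - 22091) = √((½)*(1/145)*(14 + 70) - 22091) = √((½)*(1/145)*84 - 22091) = √(42/145 - 22091) = √(-3203153/145) = 19*I*√1286585/145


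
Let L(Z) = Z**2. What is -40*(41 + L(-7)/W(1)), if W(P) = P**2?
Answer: -3600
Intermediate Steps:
-40*(41 + L(-7)/W(1)) = -40*(41 + (-7)**2/(1**2)) = -40*(41 + 49/1) = -40*(41 + 49*1) = -40*(41 + 49) = -40*90 = -3600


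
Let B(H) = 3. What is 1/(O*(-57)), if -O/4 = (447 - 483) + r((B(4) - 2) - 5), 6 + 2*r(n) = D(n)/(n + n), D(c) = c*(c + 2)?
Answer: -1/9006 ≈ -0.00011104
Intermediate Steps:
D(c) = c*(2 + c)
r(n) = -5/2 + n/4 (r(n) = -3 + ((n*(2 + n))/(n + n))/2 = -3 + ((n*(2 + n))/((2*n)))/2 = -3 + ((n*(2 + n))*(1/(2*n)))/2 = -3 + (1 + n/2)/2 = -3 + (½ + n/4) = -5/2 + n/4)
O = 158 (O = -4*((447 - 483) + (-5/2 + ((3 - 2) - 5)/4)) = -4*(-36 + (-5/2 + (1 - 5)/4)) = -4*(-36 + (-5/2 + (¼)*(-4))) = -4*(-36 + (-5/2 - 1)) = -4*(-36 - 7/2) = -4*(-79/2) = 158)
1/(O*(-57)) = 1/(158*(-57)) = 1/(-9006) = -1/9006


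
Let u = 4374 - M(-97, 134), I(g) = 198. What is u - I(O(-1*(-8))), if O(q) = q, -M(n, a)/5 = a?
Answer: 4846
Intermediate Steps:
M(n, a) = -5*a
u = 5044 (u = 4374 - (-5)*134 = 4374 - 1*(-670) = 4374 + 670 = 5044)
u - I(O(-1*(-8))) = 5044 - 1*198 = 5044 - 198 = 4846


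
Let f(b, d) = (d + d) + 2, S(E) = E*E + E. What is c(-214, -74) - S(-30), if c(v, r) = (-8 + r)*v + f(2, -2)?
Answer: 16676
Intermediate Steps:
S(E) = E + E² (S(E) = E² + E = E + E²)
f(b, d) = 2 + 2*d (f(b, d) = 2*d + 2 = 2 + 2*d)
c(v, r) = -2 + v*(-8 + r) (c(v, r) = (-8 + r)*v + (2 + 2*(-2)) = v*(-8 + r) + (2 - 4) = v*(-8 + r) - 2 = -2 + v*(-8 + r))
c(-214, -74) - S(-30) = (-2 - 8*(-214) - 74*(-214)) - (-30)*(1 - 30) = (-2 + 1712 + 15836) - (-30)*(-29) = 17546 - 1*870 = 17546 - 870 = 16676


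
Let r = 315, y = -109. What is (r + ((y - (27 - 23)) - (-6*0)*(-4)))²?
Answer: 40804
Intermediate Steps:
(r + ((y - (27 - 23)) - (-6*0)*(-4)))² = (315 + ((-109 - (27 - 23)) - (-6*0)*(-4)))² = (315 + ((-109 - 1*4) - 0*(-4)))² = (315 + ((-109 - 4) - 1*0))² = (315 + (-113 + 0))² = (315 - 113)² = 202² = 40804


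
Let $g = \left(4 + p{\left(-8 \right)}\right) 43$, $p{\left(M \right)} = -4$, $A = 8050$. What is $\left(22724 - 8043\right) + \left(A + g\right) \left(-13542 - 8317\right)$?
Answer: $-175950269$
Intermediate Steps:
$g = 0$ ($g = \left(4 - 4\right) 43 = 0 \cdot 43 = 0$)
$\left(22724 - 8043\right) + \left(A + g\right) \left(-13542 - 8317\right) = \left(22724 - 8043\right) + \left(8050 + 0\right) \left(-13542 - 8317\right) = 14681 + 8050 \left(-21859\right) = 14681 - 175964950 = -175950269$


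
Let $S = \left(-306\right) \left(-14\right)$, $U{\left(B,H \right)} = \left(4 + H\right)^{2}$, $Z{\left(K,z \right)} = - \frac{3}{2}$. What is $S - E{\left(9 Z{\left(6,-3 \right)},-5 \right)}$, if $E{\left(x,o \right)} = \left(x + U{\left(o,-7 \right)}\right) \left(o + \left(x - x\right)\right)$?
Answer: $\frac{8523}{2} \approx 4261.5$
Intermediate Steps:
$Z{\left(K,z \right)} = - \frac{3}{2}$ ($Z{\left(K,z \right)} = \left(-3\right) \frac{1}{2} = - \frac{3}{2}$)
$E{\left(x,o \right)} = o \left(9 + x\right)$ ($E{\left(x,o \right)} = \left(x + \left(4 - 7\right)^{2}\right) \left(o + \left(x - x\right)\right) = \left(x + \left(-3\right)^{2}\right) \left(o + 0\right) = \left(x + 9\right) o = \left(9 + x\right) o = o \left(9 + x\right)$)
$S = 4284$
$S - E{\left(9 Z{\left(6,-3 \right)},-5 \right)} = 4284 - - 5 \left(9 + 9 \left(- \frac{3}{2}\right)\right) = 4284 - - 5 \left(9 - \frac{27}{2}\right) = 4284 - \left(-5\right) \left(- \frac{9}{2}\right) = 4284 - \frac{45}{2} = \frac{8523}{2}$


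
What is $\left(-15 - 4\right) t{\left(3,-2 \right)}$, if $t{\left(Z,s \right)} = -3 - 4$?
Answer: $133$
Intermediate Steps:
$t{\left(Z,s \right)} = -7$
$\left(-15 - 4\right) t{\left(3,-2 \right)} = \left(-15 - 4\right) \left(-7\right) = \left(-19\right) \left(-7\right) = 133$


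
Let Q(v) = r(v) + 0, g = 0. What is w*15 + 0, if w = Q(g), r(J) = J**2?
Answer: 0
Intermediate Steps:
Q(v) = v**2 (Q(v) = v**2 + 0 = v**2)
w = 0 (w = 0**2 = 0)
w*15 + 0 = 0*15 + 0 = 0 + 0 = 0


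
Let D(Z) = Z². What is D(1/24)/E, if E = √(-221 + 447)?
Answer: √226/130176 ≈ 0.00011548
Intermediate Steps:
E = √226 ≈ 15.033
D(1/24)/E = (1/24)²/(√226) = (1/24)²*(√226/226) = (√226/226)/576 = √226/130176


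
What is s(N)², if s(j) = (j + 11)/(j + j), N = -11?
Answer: 0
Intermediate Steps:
s(j) = (11 + j)/(2*j) (s(j) = (11 + j)/((2*j)) = (11 + j)*(1/(2*j)) = (11 + j)/(2*j))
s(N)² = ((½)*(11 - 11)/(-11))² = ((½)*(-1/11)*0)² = 0² = 0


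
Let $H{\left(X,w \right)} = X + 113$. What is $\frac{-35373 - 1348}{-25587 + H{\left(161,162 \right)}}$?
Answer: $\frac{36721}{25313} \approx 1.4507$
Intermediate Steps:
$H{\left(X,w \right)} = 113 + X$
$\frac{-35373 - 1348}{-25587 + H{\left(161,162 \right)}} = \frac{-35373 - 1348}{-25587 + \left(113 + 161\right)} = - \frac{36721}{-25587 + 274} = - \frac{36721}{-25313} = \left(-36721\right) \left(- \frac{1}{25313}\right) = \frac{36721}{25313}$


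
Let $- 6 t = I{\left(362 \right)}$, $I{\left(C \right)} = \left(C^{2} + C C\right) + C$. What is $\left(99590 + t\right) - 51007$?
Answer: $\frac{14524}{3} \approx 4841.3$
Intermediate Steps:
$I{\left(C \right)} = C + 2 C^{2}$ ($I{\left(C \right)} = \left(C^{2} + C^{2}\right) + C = 2 C^{2} + C = C + 2 C^{2}$)
$t = - \frac{131225}{3}$ ($t = - \frac{362 \left(1 + 2 \cdot 362\right)}{6} = - \frac{362 \left(1 + 724\right)}{6} = - \frac{362 \cdot 725}{6} = \left(- \frac{1}{6}\right) 262450 = - \frac{131225}{3} \approx -43742.0$)
$\left(99590 + t\right) - 51007 = \left(99590 - \frac{131225}{3}\right) - 51007 = \frac{167545}{3} - 51007 = \frac{14524}{3}$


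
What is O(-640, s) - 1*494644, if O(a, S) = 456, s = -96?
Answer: -494188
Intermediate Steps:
O(-640, s) - 1*494644 = 456 - 1*494644 = 456 - 494644 = -494188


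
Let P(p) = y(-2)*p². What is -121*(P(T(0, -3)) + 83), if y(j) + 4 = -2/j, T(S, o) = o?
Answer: -6776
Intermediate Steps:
y(j) = -4 - 2/j
P(p) = -3*p² (P(p) = (-4 - 2/(-2))*p² = (-4 - 2*(-½))*p² = (-4 + 1)*p² = -3*p²)
-121*(P(T(0, -3)) + 83) = -121*(-3*(-3)² + 83) = -121*(-3*9 + 83) = -121*(-27 + 83) = -121*56 = -6776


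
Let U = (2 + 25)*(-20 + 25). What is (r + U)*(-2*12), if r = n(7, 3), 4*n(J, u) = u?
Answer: -3258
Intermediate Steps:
U = 135 (U = 27*5 = 135)
n(J, u) = u/4
r = ¾ (r = (¼)*3 = ¾ ≈ 0.75000)
(r + U)*(-2*12) = (¾ + 135)*(-2*12) = (543/4)*(-24) = -3258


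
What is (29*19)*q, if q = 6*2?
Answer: 6612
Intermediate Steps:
q = 12
(29*19)*q = (29*19)*12 = 551*12 = 6612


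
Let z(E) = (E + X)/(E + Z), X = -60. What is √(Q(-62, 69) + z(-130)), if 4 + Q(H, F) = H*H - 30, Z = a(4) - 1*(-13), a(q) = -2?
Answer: 2*√13494005/119 ≈ 61.738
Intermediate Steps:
Z = 11 (Z = -2 - 1*(-13) = -2 + 13 = 11)
z(E) = (-60 + E)/(11 + E) (z(E) = (E - 60)/(E + 11) = (-60 + E)/(11 + E))
Q(H, F) = -34 + H² (Q(H, F) = -4 + (H*H - 30) = -4 + (H² - 30) = -4 + (-30 + H²) = -34 + H²)
√(Q(-62, 69) + z(-130)) = √((-34 + (-62)²) + (-60 - 130)/(11 - 130)) = √((-34 + 3844) - 190/(-119)) = √(3810 - 1/119*(-190)) = √(3810 + 190/119) = √(453580/119) = 2*√13494005/119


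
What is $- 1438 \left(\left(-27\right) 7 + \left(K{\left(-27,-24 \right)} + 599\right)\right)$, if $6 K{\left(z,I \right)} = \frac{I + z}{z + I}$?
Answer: $- \frac{1769459}{3} \approx -5.8982 \cdot 10^{5}$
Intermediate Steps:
$K{\left(z,I \right)} = \frac{1}{6}$ ($K{\left(z,I \right)} = \frac{\left(I + z\right) \frac{1}{z + I}}{6} = \frac{\left(I + z\right) \frac{1}{I + z}}{6} = \frac{1}{6} \cdot 1 = \frac{1}{6}$)
$- 1438 \left(\left(-27\right) 7 + \left(K{\left(-27,-24 \right)} + 599\right)\right) = - 1438 \left(\left(-27\right) 7 + \left(\frac{1}{6} + 599\right)\right) = - 1438 \left(-189 + \frac{3595}{6}\right) = \left(-1438\right) \frac{2461}{6} = - \frac{1769459}{3}$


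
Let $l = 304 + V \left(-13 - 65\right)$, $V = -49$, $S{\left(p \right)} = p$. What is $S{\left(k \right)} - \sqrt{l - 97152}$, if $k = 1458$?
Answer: $1458 - i \sqrt{93026} \approx 1458.0 - 305.0 i$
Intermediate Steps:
$l = 4126$ ($l = 304 - 49 \left(-13 - 65\right) = 304 - -3822 = 304 + 3822 = 4126$)
$S{\left(k \right)} - \sqrt{l - 97152} = 1458 - \sqrt{4126 - 97152} = 1458 - \sqrt{-93026} = 1458 - i \sqrt{93026}$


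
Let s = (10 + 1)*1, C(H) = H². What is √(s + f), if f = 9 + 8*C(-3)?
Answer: 2*√23 ≈ 9.5917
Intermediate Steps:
s = 11 (s = 11*1 = 11)
f = 81 (f = 9 + 8*(-3)² = 9 + 8*9 = 9 + 72 = 81)
√(s + f) = √(11 + 81) = √92 = 2*√23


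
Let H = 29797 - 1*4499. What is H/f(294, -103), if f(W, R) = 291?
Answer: 25298/291 ≈ 86.935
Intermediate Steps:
H = 25298 (H = 29797 - 4499 = 25298)
H/f(294, -103) = 25298/291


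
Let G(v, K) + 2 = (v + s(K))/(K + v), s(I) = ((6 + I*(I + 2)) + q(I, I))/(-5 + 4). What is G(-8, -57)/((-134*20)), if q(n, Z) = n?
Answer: -1481/87100 ≈ -0.017003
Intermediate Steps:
s(I) = -6 - I - I*(2 + I) (s(I) = ((6 + I*(I + 2)) + I)/(-5 + 4) = ((6 + I*(2 + I)) + I)/(-1) = (6 + I + I*(2 + I))*(-1) = -6 - I - I*(2 + I))
G(v, K) = -2 + (-6 + v - K**2 - 3*K)/(K + v) (G(v, K) = -2 + (v + (-6 - K**2 - 3*K))/(K + v) = -2 + (-6 + v - K**2 - 3*K)/(K + v))
G(-8, -57)/((-134*20)) = ((-6 - 1*(-8) - 1*(-57)**2 - 5*(-57))/(-57 - 8))/((-134*20)) = ((-6 + 8 - 1*3249 + 285)/(-65))/(-2680) = -(-6 + 8 - 3249 + 285)/65*(-1/2680) = -1/65*(-2962)*(-1/2680) = (2962/65)*(-1/2680) = -1481/87100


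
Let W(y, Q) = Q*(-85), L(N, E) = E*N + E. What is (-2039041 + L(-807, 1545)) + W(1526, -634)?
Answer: -3230421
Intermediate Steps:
L(N, E) = E + E*N
W(y, Q) = -85*Q
(-2039041 + L(-807, 1545)) + W(1526, -634) = (-2039041 + 1545*(1 - 807)) - 85*(-634) = (-2039041 + 1545*(-806)) + 53890 = (-2039041 - 1245270) + 53890 = -3284311 + 53890 = -3230421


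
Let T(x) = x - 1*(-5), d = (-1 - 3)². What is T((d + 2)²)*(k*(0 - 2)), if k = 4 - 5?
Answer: 658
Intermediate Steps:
k = -1
d = 16 (d = (-4)² = 16)
T(x) = 5 + x (T(x) = x + 5 = 5 + x)
T((d + 2)²)*(k*(0 - 2)) = (5 + (16 + 2)²)*(-(0 - 2)) = (5 + 18²)*(-1*(-2)) = (5 + 324)*2 = 329*2 = 658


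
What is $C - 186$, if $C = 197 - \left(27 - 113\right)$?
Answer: $97$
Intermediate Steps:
$C = 283$ ($C = 197 - -86 = 197 + 86 = 283$)
$C - 186 = 283 - 186 = 97$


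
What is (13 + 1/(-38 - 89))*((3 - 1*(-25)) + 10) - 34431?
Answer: -4310037/127 ≈ -33937.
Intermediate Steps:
(13 + 1/(-38 - 89))*((3 - 1*(-25)) + 10) - 34431 = (13 + 1/(-127))*((3 + 25) + 10) - 34431 = (13 - 1/127)*(28 + 10) - 34431 = (1650/127)*38 - 34431 = 62700/127 - 34431 = -4310037/127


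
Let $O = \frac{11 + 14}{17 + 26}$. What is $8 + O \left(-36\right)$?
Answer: $- \frac{556}{43} \approx -12.93$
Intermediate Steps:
$O = \frac{25}{43} \approx 0.5814$
$8 + O \left(-36\right) = 8 + \frac{25}{43} \left(-36\right) = 8 - \frac{900}{43} = - \frac{556}{43}$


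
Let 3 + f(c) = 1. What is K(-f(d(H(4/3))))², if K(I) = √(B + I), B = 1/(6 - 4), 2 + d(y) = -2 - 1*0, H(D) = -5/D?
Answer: 5/2 ≈ 2.5000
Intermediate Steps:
d(y) = -4 (d(y) = -2 + (-2 - 1*0) = -2 + (-2 + 0) = -2 - 2 = -4)
B = ½ (B = 1/2 = ½ ≈ 0.50000)
f(c) = -2 (f(c) = -3 + 1 = -2)
K(I) = √(½ + I)
K(-f(d(H(4/3))))² = (√(2 + 4*(-1*(-2)))/2)² = (√(2 + 4*2)/2)² = (√(2 + 8)/2)² = (√10/2)² = 5/2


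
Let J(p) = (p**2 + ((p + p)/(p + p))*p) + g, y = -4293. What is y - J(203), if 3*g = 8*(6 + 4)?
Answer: -137195/3 ≈ -45732.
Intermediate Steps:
g = 80/3 (g = (8*(6 + 4))/3 = (8*10)/3 = (1/3)*80 = 80/3 ≈ 26.667)
J(p) = 80/3 + p + p**2 (J(p) = (p**2 + ((p + p)/(p + p))*p) + 80/3 = (p**2 + ((2*p)/((2*p)))*p) + 80/3 = (p**2 + ((2*p)*(1/(2*p)))*p) + 80/3 = (p**2 + 1*p) + 80/3 = (p**2 + p) + 80/3 = (p + p**2) + 80/3 = 80/3 + p + p**2)
y - J(203) = -4293 - (80/3 + 203 + 203**2) = -4293 - (80/3 + 203 + 41209) = -4293 - 1*124316/3 = -4293 - 124316/3 = -137195/3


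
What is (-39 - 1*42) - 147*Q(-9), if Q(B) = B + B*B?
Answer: -10665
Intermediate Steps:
Q(B) = B + B²
(-39 - 1*42) - 147*Q(-9) = (-39 - 1*42) - (-1323)*(1 - 9) = (-39 - 42) - (-1323)*(-8) = -81 - 147*72 = -81 - 10584 = -10665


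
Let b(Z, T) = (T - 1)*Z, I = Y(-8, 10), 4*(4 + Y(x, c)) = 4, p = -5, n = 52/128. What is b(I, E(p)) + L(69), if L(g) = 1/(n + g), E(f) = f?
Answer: 40010/2221 ≈ 18.014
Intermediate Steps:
n = 13/32 (n = 52*(1/128) = 13/32 ≈ 0.40625)
Y(x, c) = -3 (Y(x, c) = -4 + (¼)*4 = -4 + 1 = -3)
I = -3
L(g) = 1/(13/32 + g)
b(Z, T) = Z*(-1 + T) (b(Z, T) = (-1 + T)*Z = Z*(-1 + T))
b(I, E(p)) + L(69) = -3*(-1 - 5) + 32/(13 + 32*69) = -3*(-6) + 32/(13 + 2208) = 18 + 32/2221 = 40010/2221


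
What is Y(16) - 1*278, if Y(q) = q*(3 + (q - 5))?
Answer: -54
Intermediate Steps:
Y(q) = q*(-2 + q) (Y(q) = q*(3 + (-5 + q)) = q*(-2 + q))
Y(16) - 1*278 = 16*(-2 + 16) - 1*278 = 16*14 - 278 = 224 - 278 = -54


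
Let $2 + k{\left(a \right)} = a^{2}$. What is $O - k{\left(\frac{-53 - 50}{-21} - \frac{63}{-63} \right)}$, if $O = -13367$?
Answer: $- \frac{5909341}{441} \approx -13400.0$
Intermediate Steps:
$k{\left(a \right)} = -2 + a^{2}$
$O - k{\left(\frac{-53 - 50}{-21} - \frac{63}{-63} \right)} = -13367 - \left(-2 + \left(\frac{-53 - 50}{-21} - \frac{63}{-63}\right)^{2}\right) = -13367 - \left(-2 + \left(\left(-53 - 50\right) \left(- \frac{1}{21}\right) - -1\right)^{2}\right) = -13367 - \left(-2 + \left(\left(-103\right) \left(- \frac{1}{21}\right) + 1\right)^{2}\right) = -13367 - \left(-2 + \left(\frac{103}{21} + 1\right)^{2}\right) = -13367 - \left(-2 + \left(\frac{124}{21}\right)^{2}\right) = -13367 - \left(-2 + \frac{15376}{441}\right) = -13367 - \frac{14494}{441} = - \frac{5909341}{441}$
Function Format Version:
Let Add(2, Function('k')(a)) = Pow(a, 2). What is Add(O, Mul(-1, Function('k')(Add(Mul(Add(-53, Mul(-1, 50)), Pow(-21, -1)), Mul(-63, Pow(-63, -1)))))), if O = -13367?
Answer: Rational(-5909341, 441) ≈ -13400.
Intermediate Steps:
Function('k')(a) = Add(-2, Pow(a, 2))
Add(O, Mul(-1, Function('k')(Add(Mul(Add(-53, Mul(-1, 50)), Pow(-21, -1)), Mul(-63, Pow(-63, -1)))))) = Add(-13367, Mul(-1, Add(-2, Pow(Add(Mul(Add(-53, Mul(-1, 50)), Pow(-21, -1)), Mul(-63, Pow(-63, -1))), 2)))) = Add(-13367, Mul(-1, Add(-2, Pow(Add(Mul(Add(-53, -50), Rational(-1, 21)), Mul(-63, Rational(-1, 63))), 2)))) = Add(-13367, Mul(-1, Add(-2, Pow(Add(Mul(-103, Rational(-1, 21)), 1), 2)))) = Add(-13367, Mul(-1, Add(-2, Pow(Add(Rational(103, 21), 1), 2)))) = Add(-13367, Mul(-1, Add(-2, Pow(Rational(124, 21), 2)))) = Add(-13367, Mul(-1, Add(-2, Rational(15376, 441)))) = Add(-13367, Mul(-1, Rational(14494, 441))) = Add(-13367, Rational(-14494, 441)) = Rational(-5909341, 441)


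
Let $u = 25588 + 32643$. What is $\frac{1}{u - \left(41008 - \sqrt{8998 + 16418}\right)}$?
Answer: $\frac{5741}{98868771} - \frac{2 \sqrt{706}}{98868771} \approx 5.7529 \cdot 10^{-5}$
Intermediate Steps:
$u = 58231$
$\frac{1}{u - \left(41008 - \sqrt{8998 + 16418}\right)} = \frac{1}{58231 - \left(41008 - \sqrt{8998 + 16418}\right)} = \frac{1}{58231 - \left(41008 - \sqrt{25416}\right)} = \frac{1}{58231 - \left(41008 - 6 \sqrt{706}\right)} = \frac{1}{17223 + 6 \sqrt{706}}$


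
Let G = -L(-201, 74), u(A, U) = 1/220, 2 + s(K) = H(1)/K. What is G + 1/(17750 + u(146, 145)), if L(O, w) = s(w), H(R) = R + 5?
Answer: 277263211/144485037 ≈ 1.9190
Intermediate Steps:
H(R) = 5 + R
s(K) = -2 + 6/K (s(K) = -2 + (5 + 1)/K = -2 + 6/K)
L(O, w) = -2 + 6/w
u(A, U) = 1/220
G = 71/37 (G = -(-2 + 6/74) = -(-2 + 6*(1/74)) = -(-2 + 3/37) = -1*(-71/37) = 71/37 ≈ 1.9189)
G + 1/(17750 + u(146, 145)) = 71/37 + 1/(17750 + 1/220) = 71/37 + 1/(3905001/220) = 71/37 + 220/3905001 = 277263211/144485037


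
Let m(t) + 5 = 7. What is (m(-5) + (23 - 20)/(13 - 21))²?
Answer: 169/64 ≈ 2.6406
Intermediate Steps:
m(t) = 2 (m(t) = -5 + 7 = 2)
(m(-5) + (23 - 20)/(13 - 21))² = (2 + (23 - 20)/(13 - 21))² = (2 + 3/(-8))² = (2 + 3*(-⅛))² = (2 - 3/8)² = (13/8)² = 169/64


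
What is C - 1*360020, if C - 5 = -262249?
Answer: -622264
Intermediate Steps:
C = -262244 (C = 5 - 262249 = -262244)
C - 1*360020 = -262244 - 1*360020 = -262244 - 360020 = -622264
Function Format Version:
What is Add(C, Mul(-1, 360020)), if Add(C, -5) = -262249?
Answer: -622264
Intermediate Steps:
C = -262244 (C = Add(5, -262249) = -262244)
Add(C, Mul(-1, 360020)) = Add(-262244, Mul(-1, 360020)) = Add(-262244, -360020) = -622264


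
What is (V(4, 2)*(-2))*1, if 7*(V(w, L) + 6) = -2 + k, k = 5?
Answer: 78/7 ≈ 11.143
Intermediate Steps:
V(w, L) = -39/7 (V(w, L) = -6 + (-2 + 5)/7 = -6 + (1/7)*3 = -6 + 3/7 = -39/7)
(V(4, 2)*(-2))*1 = -39/7*(-2)*1 = (78/7)*1 = 78/7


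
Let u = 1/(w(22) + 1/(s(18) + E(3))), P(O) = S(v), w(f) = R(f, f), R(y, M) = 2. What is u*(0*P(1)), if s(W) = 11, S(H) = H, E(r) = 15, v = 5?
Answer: 0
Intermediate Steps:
w(f) = 2
P(O) = 5
u = 26/53 (u = 1/(2 + 1/(11 + 15)) = 1/(2 + 1/26) = 1/(53/26) = 26/53 ≈ 0.49057)
u*(0*P(1)) = 26*(0*5)/53 = (26/53)*0 = 0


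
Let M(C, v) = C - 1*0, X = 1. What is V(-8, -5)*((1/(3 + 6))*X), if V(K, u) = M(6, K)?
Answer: ⅔ ≈ 0.66667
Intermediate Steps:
M(C, v) = C (M(C, v) = C + 0 = C)
V(K, u) = 6
V(-8, -5)*((1/(3 + 6))*X) = 6*((1/(3 + 6))*1) = 6*((1/9)*1) = 6*((1*(⅑))*1) = 6*((⅑)*1) = 6*(⅑) = ⅔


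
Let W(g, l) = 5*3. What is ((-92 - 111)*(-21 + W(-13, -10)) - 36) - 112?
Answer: 1070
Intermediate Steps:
W(g, l) = 15
((-92 - 111)*(-21 + W(-13, -10)) - 36) - 112 = ((-92 - 111)*(-21 + 15) - 36) - 112 = (-203*(-6) - 36) - 112 = (1218 - 36) - 112 = 1182 - 112 = 1070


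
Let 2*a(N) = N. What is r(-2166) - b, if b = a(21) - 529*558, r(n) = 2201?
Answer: 594745/2 ≈ 2.9737e+5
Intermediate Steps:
a(N) = N/2
b = -590343/2 (b = (½)*21 - 529*558 = 21/2 - 295182 = -590343/2 ≈ -2.9517e+5)
r(-2166) - b = 2201 - 1*(-590343/2) = 2201 + 590343/2 = 594745/2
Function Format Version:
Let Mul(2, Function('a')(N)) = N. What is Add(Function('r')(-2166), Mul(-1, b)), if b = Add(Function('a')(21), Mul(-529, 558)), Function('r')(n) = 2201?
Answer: Rational(594745, 2) ≈ 2.9737e+5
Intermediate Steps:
Function('a')(N) = Mul(Rational(1, 2), N)
b = Rational(-590343, 2) (b = Add(Mul(Rational(1, 2), 21), Mul(-529, 558)) = Add(Rational(21, 2), -295182) = Rational(-590343, 2) ≈ -2.9517e+5)
Add(Function('r')(-2166), Mul(-1, b)) = Add(2201, Mul(-1, Rational(-590343, 2))) = Add(2201, Rational(590343, 2)) = Rational(594745, 2)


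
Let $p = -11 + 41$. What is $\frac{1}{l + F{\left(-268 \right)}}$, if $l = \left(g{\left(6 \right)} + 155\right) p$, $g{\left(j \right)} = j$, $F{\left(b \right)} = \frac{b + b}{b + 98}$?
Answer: $\frac{85}{410818} \approx 0.0002069$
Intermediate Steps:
$F{\left(b \right)} = \frac{2 b}{98 + b}$
$p = 30$
$l = 4830$ ($l = \left(6 + 155\right) 30 = 161 \cdot 30 = 4830$)
$\frac{1}{l + F{\left(-268 \right)}} = \frac{1}{4830 + 2 \left(-268\right) \frac{1}{98 - 268}} = \frac{1}{4830 + 2 \left(-268\right) \frac{1}{-170}} = \frac{1}{4830 + 2 \left(-268\right) \left(- \frac{1}{170}\right)} = \frac{1}{4830 + \frac{268}{85}} = \frac{1}{\frac{410818}{85}} = \frac{85}{410818}$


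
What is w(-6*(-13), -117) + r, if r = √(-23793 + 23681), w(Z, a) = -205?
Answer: -205 + 4*I*√7 ≈ -205.0 + 10.583*I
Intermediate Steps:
r = 4*I*√7 (r = √(-112) = 4*I*√7 ≈ 10.583*I)
w(-6*(-13), -117) + r = -205 + 4*I*√7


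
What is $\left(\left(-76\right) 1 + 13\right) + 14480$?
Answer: $14417$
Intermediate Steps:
$\left(\left(-76\right) 1 + 13\right) + 14480 = \left(-76 + 13\right) + 14480 = -63 + 14480 = 14417$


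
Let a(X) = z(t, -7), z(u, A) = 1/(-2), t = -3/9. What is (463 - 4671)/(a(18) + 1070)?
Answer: -8416/2139 ≈ -3.9345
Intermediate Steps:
t = -⅓ (t = -3*⅑ = -⅓ ≈ -0.33333)
z(u, A) = -½
a(X) = -½
(463 - 4671)/(a(18) + 1070) = (463 - 4671)/(-½ + 1070) = -4208/2139/2 = -4208*2/2139 = -8416/2139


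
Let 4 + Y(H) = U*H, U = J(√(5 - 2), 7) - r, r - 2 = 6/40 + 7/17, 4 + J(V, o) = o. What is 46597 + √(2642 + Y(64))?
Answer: 46597 + √19262190/85 ≈ 46649.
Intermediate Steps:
J(V, o) = -4 + o
r = 871/340 (r = 2 + (6/40 + 7/17) = 2 + (6*(1/40) + 7*(1/17)) = 2 + (3/20 + 7/17) = 2 + 191/340 = 871/340 ≈ 2.5618)
U = 149/340 (U = (-4 + 7) - 1*871/340 = 3 - 871/340 = 149/340 ≈ 0.43824)
Y(H) = -4 + 149*H/340
46597 + √(2642 + Y(64)) = 46597 + √(2642 + (-4 + (149/340)*64)) = 46597 + √(2642 + (-4 + 2384/85)) = 46597 + √(2642 + 2044/85) = 46597 + √(226614/85) = 46597 + √19262190/85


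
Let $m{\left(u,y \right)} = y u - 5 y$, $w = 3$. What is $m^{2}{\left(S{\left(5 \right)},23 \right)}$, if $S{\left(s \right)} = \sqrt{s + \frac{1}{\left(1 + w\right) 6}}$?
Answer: $\frac{381409}{24} - \frac{29095 \sqrt{6}}{6} \approx 4014.1$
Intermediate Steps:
$S{\left(s \right)} = \sqrt{\frac{1}{24} + s}$ ($S{\left(s \right)} = \sqrt{s + \frac{1}{\left(1 + 3\right) 6}} = \sqrt{s + \frac{1}{4} \cdot \frac{1}{6}} = \sqrt{s + \frac{1}{24}} = \sqrt{\frac{1}{24} + s}$)
$m{\left(u,y \right)} = - 5 y + u y$ ($m{\left(u,y \right)} = u y - 5 y = - 5 y + u y$)
$m^{2}{\left(S{\left(5 \right)},23 \right)} = \left(23 \left(-5 + \frac{\sqrt{6 + 144 \cdot 5}}{12}\right)\right)^{2} = \left(23 \left(-5 + \frac{\sqrt{6 + 720}}{12}\right)\right)^{2} = \left(23 \left(-5 + \frac{\sqrt{726}}{12}\right)\right)^{2} = \left(23 \left(-5 + \frac{11 \sqrt{6}}{12}\right)\right)^{2} = \left(-115 + \frac{253 \sqrt{6}}{12}\right)^{2}$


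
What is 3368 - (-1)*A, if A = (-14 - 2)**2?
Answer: 3624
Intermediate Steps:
A = 256 (A = (-16)**2 = 256)
3368 - (-1)*A = 3368 - (-1)*256 = 3368 - 1*(-256) = 3368 + 256 = 3624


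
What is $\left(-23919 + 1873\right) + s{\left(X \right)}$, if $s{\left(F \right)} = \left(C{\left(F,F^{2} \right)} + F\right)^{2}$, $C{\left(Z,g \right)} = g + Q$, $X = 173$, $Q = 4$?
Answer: $906349190$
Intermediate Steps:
$C{\left(Z,g \right)} = 4 + g$ ($C{\left(Z,g \right)} = g + 4 = 4 + g$)
$s{\left(F \right)} = \left(4 + F + F^{2}\right)^{2}$ ($s{\left(F \right)} = \left(\left(4 + F^{2}\right) + F\right)^{2} = \left(4 + F + F^{2}\right)^{2}$)
$\left(-23919 + 1873\right) + s{\left(X \right)} = \left(-23919 + 1873\right) + \left(4 + 173 + 173^{2}\right)^{2} = -22046 + \left(4 + 173 + 29929\right)^{2} = -22046 + 30106^{2} = -22046 + 906371236 = 906349190$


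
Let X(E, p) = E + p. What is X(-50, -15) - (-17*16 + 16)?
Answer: 191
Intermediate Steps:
X(-50, -15) - (-17*16 + 16) = (-50 - 15) - (-17*16 + 16) = -65 - (-272 + 16) = -65 - 1*(-256) = -65 + 256 = 191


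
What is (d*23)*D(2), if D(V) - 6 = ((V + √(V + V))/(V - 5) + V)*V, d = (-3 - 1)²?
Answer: 8096/3 ≈ 2698.7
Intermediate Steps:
d = 16 (d = (-4)² = 16)
D(V) = 6 + V*(V + (V + √2*√V)/(-5 + V)) (D(V) = 6 + ((V + √(V + V))/(V - 5) + V)*V = 6 + ((V + √(2*V))/(-5 + V) + V)*V = 6 + ((V + √2*√V)/(-5 + V) + V)*V = 6 + (V + (V + √2*√V)/(-5 + V))*V = 6 + V*(V + (V + √2*√V)/(-5 + V)))
(d*23)*D(2) = (16*23)*((-30 + 2³ - 4*2² + 6*2 + √2*2^(3/2))/(-5 + 2)) = 368*((-30 + 8 - 4*4 + 12 + √2*(2*√2))/(-3)) = 368*(-(-30 + 8 - 16 + 12 + 4)/3) = 368*(-⅓*(-22)) = 368*(22/3) = 8096/3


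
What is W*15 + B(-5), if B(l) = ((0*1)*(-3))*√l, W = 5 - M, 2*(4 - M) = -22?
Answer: -150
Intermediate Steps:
M = 15 (M = 4 - ½*(-22) = 4 + 11 = 15)
W = -10 (W = 5 - 1*15 = 5 - 15 = -10)
B(l) = 0 (B(l) = (0*(-3))*√l = 0*√l = 0)
W*15 + B(-5) = -10*15 + 0 = -150 + 0 = -150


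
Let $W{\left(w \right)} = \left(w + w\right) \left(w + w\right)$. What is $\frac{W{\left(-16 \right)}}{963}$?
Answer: $\frac{1024}{963} \approx 1.0633$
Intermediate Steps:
$W{\left(w \right)} = 4 w^{2}$ ($W{\left(w \right)} = 2 w 2 w = 4 w^{2}$)
$\frac{W{\left(-16 \right)}}{963} = \frac{4 \left(-16\right)^{2}}{963} = 4 \cdot 256 \cdot \frac{1}{963} = 1024 \cdot \frac{1}{963} = \frac{1024}{963}$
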